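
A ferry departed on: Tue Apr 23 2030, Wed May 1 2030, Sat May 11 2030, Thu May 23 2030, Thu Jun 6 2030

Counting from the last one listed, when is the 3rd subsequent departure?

Tue Jul 30 2030

Gaps: 8, 10, 12, 14 days — each gap is 2 larger than the previous one.
Next gap: 16 days. Thu Jun 6 2030 + 16 days = Sat Jun 22 2030.
Next gap: 18 days. Sat Jun 22 2030 + 18 days = Wed Jul 10 2030.
Next gap: 20 days. Wed Jul 10 2030 + 20 days = Tue Jul 30 2030.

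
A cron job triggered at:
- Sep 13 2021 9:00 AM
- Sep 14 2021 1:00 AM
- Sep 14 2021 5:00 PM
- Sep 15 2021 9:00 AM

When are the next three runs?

Sep 16 2021 1:00 AM, Sep 16 2021 5:00 PM, Sep 17 2021 9:00 AM

Spacing: 16, 16, 16 h — constant 16 h.
Sep 15 2021 9:00 AM + 16 h = Sep 16 2021 1:00 AM.
Sep 16 2021 1:00 AM + 16 h = Sep 16 2021 5:00 PM.
Sep 16 2021 5:00 PM + 16 h = Sep 17 2021 9:00 AM.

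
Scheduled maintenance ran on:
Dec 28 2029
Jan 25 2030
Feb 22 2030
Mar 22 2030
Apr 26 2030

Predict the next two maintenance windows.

These are Fridays at 28- or 35-day spacing (28, 28, 28, 35).
The pattern: 4th Friday of the month.
4th Friday of May 2030: May 24 2030.
4th Friday of June 2030: Jun 28 2030.

May 24 2030, Jun 28 2030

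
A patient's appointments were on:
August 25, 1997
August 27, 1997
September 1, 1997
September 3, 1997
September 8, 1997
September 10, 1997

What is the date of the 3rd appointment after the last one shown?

September 22, 1997

Every event lands on a Monday or Wednesday (gaps cycle 2, 5, 2, 5, 2).
So the schedule is: every Monday and Wednesday.
Next Monday: September 15, 1997.
Next Wednesday: September 17, 1997.
Next Monday: September 22, 1997.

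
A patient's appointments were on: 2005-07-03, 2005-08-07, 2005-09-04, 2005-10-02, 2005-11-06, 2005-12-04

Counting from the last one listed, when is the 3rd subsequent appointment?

2006-03-05

These are Sundays at 28- or 35-day spacing (35, 28, 28, 35, 28).
The pattern: 1st Sunday of the month.
January 2006 — 1st Sunday is 2006-01-01.
1st Sunday of February 2006: 2006-02-05.
1st Sunday of March 2006: 2006-03-05.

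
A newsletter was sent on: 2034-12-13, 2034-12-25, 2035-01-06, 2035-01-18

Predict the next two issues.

The spacing is 12, 12, 12 days — always 12 days.
2035-01-18 + 12 days = 2035-01-30.
2035-01-30 + 12 days = 2035-02-11.

2035-01-30, 2035-02-11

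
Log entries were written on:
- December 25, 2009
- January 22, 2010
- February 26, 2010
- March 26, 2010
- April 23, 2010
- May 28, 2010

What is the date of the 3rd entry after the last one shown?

August 27, 2010

These are Fridays at 28- or 35-day spacing (28, 35, 28, 28, 35).
The pattern: 4th Friday of the month.
June 2010 — 4th Friday is June 25, 2010.
4th Friday of July 2010: July 23, 2010.
4th Friday of August 2010: August 27, 2010.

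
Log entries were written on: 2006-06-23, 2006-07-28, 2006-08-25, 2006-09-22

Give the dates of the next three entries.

2006-10-27, 2006-11-24, 2006-12-22

Gaps: 35, 28, 28 days — a mix of 28 and 35. Every date is a Friday.
Each is the 4th Friday of its month.
October 2006 — 4th Friday is 2006-10-27.
4th Friday of November 2006: 2006-11-24.
4th Friday of December 2006: 2006-12-22.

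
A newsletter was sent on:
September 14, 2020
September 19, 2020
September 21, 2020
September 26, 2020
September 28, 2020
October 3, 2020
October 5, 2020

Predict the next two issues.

October 10, 2020; October 12, 2020

Gaps: 5, 2, 5, 2, 5, 2 days — not constant, but cyclic with period 2.
The events fall on every Monday and Saturday.
Next Saturday: October 10, 2020.
Next Monday: October 12, 2020.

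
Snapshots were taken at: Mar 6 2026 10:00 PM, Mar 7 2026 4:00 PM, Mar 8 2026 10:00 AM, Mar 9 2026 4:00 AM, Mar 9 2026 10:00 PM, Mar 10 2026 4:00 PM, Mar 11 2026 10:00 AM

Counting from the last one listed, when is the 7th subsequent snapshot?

Mar 16 2026 4:00 PM

Spacing: 18, 18, 18, 18, 18, 18 h — constant 18 h.
Mar 11 2026 10:00 AM + 18 h = Mar 12 2026 4:00 AM.
Mar 12 2026 4:00 AM + 18 h = Mar 12 2026 10:00 PM.
Mar 12 2026 10:00 PM + 18 h = Mar 13 2026 4:00 PM.
Mar 13 2026 4:00 PM + 18 h = Mar 14 2026 10:00 AM.
Mar 14 2026 10:00 AM + 18 h = Mar 15 2026 4:00 AM.
Mar 15 2026 4:00 AM + 18 h = Mar 15 2026 10:00 PM.
Mar 15 2026 10:00 PM + 18 h = Mar 16 2026 4:00 PM.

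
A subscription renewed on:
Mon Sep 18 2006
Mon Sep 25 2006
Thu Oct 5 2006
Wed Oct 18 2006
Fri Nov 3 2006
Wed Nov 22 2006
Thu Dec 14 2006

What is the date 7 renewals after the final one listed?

Gaps: 7, 10, 13, 16, 19, 22 days — each gap is 3 larger than the previous one.
Next gap: 25 days. Thu Dec 14 2006 + 25 days = Mon Jan 8 2007.
Next gap: 28 days. Mon Jan 8 2007 + 28 days = Mon Feb 5 2007.
Next gap: 31 days. Mon Feb 5 2007 + 31 days = Thu Mar 8 2007.
Next gap: 34 days. Thu Mar 8 2007 + 34 days = Wed Apr 11 2007.
Next gap: 37 days. Wed Apr 11 2007 + 37 days = Fri May 18 2007.
Next gap: 40 days. Fri May 18 2007 + 40 days = Wed Jun 27 2007.
Next gap: 43 days. Wed Jun 27 2007 + 43 days = Thu Aug 9 2007.

Thu Aug 9 2007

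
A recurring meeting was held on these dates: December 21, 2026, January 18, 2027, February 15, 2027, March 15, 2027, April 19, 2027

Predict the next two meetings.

All dates are Mondays, 28, 28, 28, 35 days apart.
Specifically, the 3rd Monday of each month.
3rd Monday of May 2027: May 17, 2027.
3rd Monday of June 2027: June 21, 2027.

May 17, 2027; June 21, 2027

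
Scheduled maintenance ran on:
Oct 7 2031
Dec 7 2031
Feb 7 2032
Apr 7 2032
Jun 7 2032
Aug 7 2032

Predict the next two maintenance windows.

Oct 7 2032, Dec 7 2032

Each date is the 7th; the gaps (61, 62, 60, 61, 61) track the month lengths.
The rule is the 7th of every 2 months.
Next: October 2032 → Oct 7 2032.
Next: December 2032 → Dec 7 2032.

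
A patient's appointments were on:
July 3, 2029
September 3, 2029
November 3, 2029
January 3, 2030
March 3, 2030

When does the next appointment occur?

Each date is the 3rd; the gaps (62, 61, 61, 59) track the month lengths.
The rule is the 3rd of every 2 months.
Next: May 2030 → May 3, 2030.

May 3, 2030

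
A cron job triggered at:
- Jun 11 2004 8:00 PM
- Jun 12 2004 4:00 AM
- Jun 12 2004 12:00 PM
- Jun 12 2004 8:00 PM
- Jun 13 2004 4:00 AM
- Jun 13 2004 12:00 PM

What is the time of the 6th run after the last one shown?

Gaps: 8, 8, 8, 8, 8 hours — each event is 8 hours after the previous one.
Jun 13 2004 12:00 PM + 8 h = Jun 13 2004 8:00 PM.
Jun 13 2004 8:00 PM + 8 h = Jun 14 2004 4:00 AM.
Jun 14 2004 4:00 AM + 8 h = Jun 14 2004 12:00 PM.
Jun 14 2004 12:00 PM + 8 h = Jun 14 2004 8:00 PM.
Jun 14 2004 8:00 PM + 8 h = Jun 15 2004 4:00 AM.
Jun 15 2004 4:00 AM + 8 h = Jun 15 2004 12:00 PM.

Jun 15 2004 12:00 PM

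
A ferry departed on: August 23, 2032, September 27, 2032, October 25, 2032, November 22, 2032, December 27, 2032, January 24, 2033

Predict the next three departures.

February 28, 2033; March 28, 2033; April 25, 2033

These are Mondays at 28- or 35-day spacing (35, 28, 28, 35, 28).
The pattern: 4th Monday of the month.
February 2033 — 4th Monday is February 28, 2033.
4th Monday of March 2033: March 28, 2033.
April 2033 — 4th Monday is April 25, 2033.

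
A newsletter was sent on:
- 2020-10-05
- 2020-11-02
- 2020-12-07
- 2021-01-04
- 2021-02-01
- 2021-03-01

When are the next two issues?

These are Mondays at 28- or 35-day spacing (28, 35, 28, 28, 28).
The pattern: 1st Monday of the month.
April 2021 — 1st Monday is 2021-04-05.
1st Monday of May 2021: 2021-05-03.

2021-04-05, 2021-05-03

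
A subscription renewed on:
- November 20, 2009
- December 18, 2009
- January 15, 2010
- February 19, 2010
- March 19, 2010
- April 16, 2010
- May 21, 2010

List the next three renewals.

These are Fridays at 28- or 35-day spacing (28, 28, 35, 28, 28, 35).
The pattern: 3rd Friday of the month.
June 2010 — 3rd Friday is June 18, 2010.
3rd Friday of July 2010: July 16, 2010.
August 2010 — 3rd Friday is August 20, 2010.

June 18, 2010; July 16, 2010; August 20, 2010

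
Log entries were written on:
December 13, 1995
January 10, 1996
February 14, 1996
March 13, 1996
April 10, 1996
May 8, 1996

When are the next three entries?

All dates are Wednesdays, 28, 35, 28, 28, 28 days apart.
Specifically, the 2nd Wednesday of each month.
June 1996 — 2nd Wednesday is June 12, 1996.
2nd Wednesday of July 1996: July 10, 1996.
2nd Wednesday of August 1996: August 14, 1996.

June 12, 1996; July 10, 1996; August 14, 1996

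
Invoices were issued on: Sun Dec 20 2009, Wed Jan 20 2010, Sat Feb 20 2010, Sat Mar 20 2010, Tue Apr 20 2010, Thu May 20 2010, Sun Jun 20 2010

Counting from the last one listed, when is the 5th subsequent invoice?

Gaps: 31, 31, 28, 31, 30, 31 days — not constant. Every event is on the 20th of the month.
Pattern: the 20th of each month.
July 2010: Tue Jul 20 2010.
Next: August 2010 → Fri Aug 20 2010.
September 2010: Mon Sep 20 2010.
Next: October 2010 → Wed Oct 20 2010.
November 2010: Sat Nov 20 2010.

Sat Nov 20 2010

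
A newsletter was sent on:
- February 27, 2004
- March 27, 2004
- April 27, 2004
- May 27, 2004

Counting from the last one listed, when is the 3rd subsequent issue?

Gaps: 29, 31, 30 days — not constant. Every event is on the 27th of the month.
Pattern: the 27th of each month.
June 2004: June 27, 2004.
July 2004: July 27, 2004.
August 2004: August 27, 2004.

August 27, 2004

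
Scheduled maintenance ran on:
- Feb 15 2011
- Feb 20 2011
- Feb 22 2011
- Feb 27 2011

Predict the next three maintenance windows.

The gap pattern 5, 2, 5 repeats every 2 events.
These are the Tuesdays and Sundays of each week.
The following Tuesday is Mar 1 2011.
Next Sunday: Mar 6 2011.
Next Tuesday: Mar 8 2011.

Mar 1 2011, Mar 6 2011, Mar 8 2011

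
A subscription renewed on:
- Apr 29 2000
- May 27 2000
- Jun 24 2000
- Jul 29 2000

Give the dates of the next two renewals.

Aug 26 2000, Sep 30 2000

Every date is a Saturday; gaps 28, 28, 35 days.
Each is the last Saturday of its month (at least one falls on the 29th or later, ruling out '4th Saturday').
Last Saturday of August 2000: Aug 26 2000.
September 2000 ends with Saturday Sep 30 2000.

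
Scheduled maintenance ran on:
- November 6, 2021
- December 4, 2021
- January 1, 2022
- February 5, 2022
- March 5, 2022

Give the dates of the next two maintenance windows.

April 2, 2022; May 7, 2022

These are Saturdays at 28- or 35-day spacing (28, 28, 35, 28).
The pattern: 1st Saturday of the month.
April 2022 — 1st Saturday is April 2, 2022.
May 2022 — 1st Saturday is May 7, 2022.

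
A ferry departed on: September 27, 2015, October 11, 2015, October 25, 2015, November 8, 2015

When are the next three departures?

November 22, 2015; December 6, 2015; December 20, 2015

Gaps between consecutive events: 14, 14, 14 days — a constant 14-day interval.
November 8, 2015 + 14 days = November 22, 2015.
November 22, 2015 + 14 days = December 6, 2015.
December 6, 2015 + 14 days = December 20, 2015.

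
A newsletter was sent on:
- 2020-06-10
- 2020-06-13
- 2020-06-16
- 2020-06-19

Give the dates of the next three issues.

The spacing is 3, 3, 3 days — always 3 days.
2020-06-19 + 3 days = 2020-06-22.
2020-06-22 + 3 days = 2020-06-25.
2020-06-25 + 3 days = 2020-06-28.

2020-06-22, 2020-06-25, 2020-06-28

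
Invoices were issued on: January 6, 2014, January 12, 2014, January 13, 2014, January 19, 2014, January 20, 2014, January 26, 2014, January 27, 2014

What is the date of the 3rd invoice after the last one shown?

Every event lands on a Monday or Sunday (gaps cycle 6, 1, 6, 1, 6, 1).
So the schedule is: every Monday and Sunday.
Next Sunday: February 2, 2014.
The following Monday is February 3, 2014.
The following Sunday is February 9, 2014.

February 9, 2014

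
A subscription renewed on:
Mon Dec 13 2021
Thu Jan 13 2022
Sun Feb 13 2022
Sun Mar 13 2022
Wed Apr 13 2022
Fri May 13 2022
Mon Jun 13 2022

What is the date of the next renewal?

Wed Jul 13 2022

The day-of-month is always 13 (31, 31, 28, 31, 30, 31 days between events).
So this recurs on the 13th of each month.
Next: July 2022 → Wed Jul 13 2022.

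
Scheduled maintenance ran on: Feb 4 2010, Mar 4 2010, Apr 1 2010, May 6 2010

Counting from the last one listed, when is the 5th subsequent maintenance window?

Gaps: 28, 28, 35 days — a mix of 28 and 35. Every date is a Thursday.
Each is the 1st Thursday of its month.
1st Thursday of June 2010: Jun 3 2010.
1st Thursday of July 2010: Jul 1 2010.
1st Thursday of August 2010: Aug 5 2010.
1st Thursday of September 2010: Sep 2 2010.
October 2010 — 1st Thursday is Oct 7 2010.

Oct 7 2010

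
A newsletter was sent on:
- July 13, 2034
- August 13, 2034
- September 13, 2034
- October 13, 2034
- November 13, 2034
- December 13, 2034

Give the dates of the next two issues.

The day-of-month is always 13 (31, 31, 30, 31, 30 days between events).
So this recurs on the 13th of each month.
Next: January 2035 → January 13, 2035.
February 2035: February 13, 2035.

January 13, 2035; February 13, 2035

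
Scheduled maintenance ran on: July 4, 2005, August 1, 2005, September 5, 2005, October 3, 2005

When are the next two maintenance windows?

Gaps: 28, 35, 28 days — a mix of 28 and 35. Every date is a Monday.
Each is the 1st Monday of its month.
November 2005 — 1st Monday is November 7, 2005.
1st Monday of December 2005: December 5, 2005.

November 7, 2005; December 5, 2005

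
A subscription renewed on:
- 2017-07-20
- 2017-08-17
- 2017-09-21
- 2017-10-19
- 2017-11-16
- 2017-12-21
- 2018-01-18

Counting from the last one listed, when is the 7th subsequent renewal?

These are Thursdays at 28- or 35-day spacing (28, 35, 28, 28, 35, 28).
The pattern: 3rd Thursday of the month.
February 2018 — 3rd Thursday is 2018-02-15.
3rd Thursday of March 2018: 2018-03-15.
3rd Thursday of April 2018: 2018-04-19.
3rd Thursday of May 2018: 2018-05-17.
June 2018 — 3rd Thursday is 2018-06-21.
July 2018 — 3rd Thursday is 2018-07-19.
August 2018 — 3rd Thursday is 2018-08-16.

2018-08-16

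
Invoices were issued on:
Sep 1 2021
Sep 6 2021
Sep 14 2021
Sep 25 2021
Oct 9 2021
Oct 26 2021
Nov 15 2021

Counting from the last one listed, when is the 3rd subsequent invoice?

Intervals are 5, 8, 11, 14, 17, 20 days — an arithmetic progression with common difference 3.
Next gap: 23 days. Nov 15 2021 + 23 days = Dec 8 2021.
Next gap: 26 days. Dec 8 2021 + 26 days = Jan 3 2022.
Next gap: 29 days. Jan 3 2022 + 29 days = Feb 1 2022.

Feb 1 2022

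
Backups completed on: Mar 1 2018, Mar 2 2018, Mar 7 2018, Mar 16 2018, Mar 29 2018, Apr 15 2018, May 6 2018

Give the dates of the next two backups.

The spacing grows by 4 each time: 1, 5, 9, 13, 17, 21 days.
Next gap: 25 days. May 6 2018 + 25 days = May 31 2018.
Next gap: 29 days. May 31 2018 + 29 days = Jun 29 2018.

May 31 2018, Jun 29 2018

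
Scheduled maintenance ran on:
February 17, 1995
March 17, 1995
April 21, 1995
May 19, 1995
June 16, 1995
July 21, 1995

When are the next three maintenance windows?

August 18, 1995; September 15, 1995; October 20, 1995

All dates are Fridays, 28, 35, 28, 28, 35 days apart.
Specifically, the 3rd Friday of each month.
August 1995 — 3rd Friday is August 18, 1995.
September 1995 — 3rd Friday is September 15, 1995.
3rd Friday of October 1995: October 20, 1995.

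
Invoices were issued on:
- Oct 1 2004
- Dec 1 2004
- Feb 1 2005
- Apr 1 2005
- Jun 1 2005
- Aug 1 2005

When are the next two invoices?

Oct 1 2005, Dec 1 2005

Gaps: 61, 62, 59, 61, 61 days — not constant. Every event is on the 1st of the month.
Pattern: the 1st of every 2 months.
October 2005: Oct 1 2005.
December 2005: Dec 1 2005.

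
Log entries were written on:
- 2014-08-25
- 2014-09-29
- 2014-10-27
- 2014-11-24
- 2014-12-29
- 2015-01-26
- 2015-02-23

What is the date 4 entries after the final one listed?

Every date is a Monday; gaps 35, 28, 28, 35, 28, 28 days.
Each is the last Monday of its month (at least one falls on the 29th or later, ruling out '4th Monday').
March 2015 ends with Monday 2015-03-30.
April 2015 ends with Monday 2015-04-27.
Last Monday of May 2015: 2015-05-25.
Last Monday of June 2015: 2015-06-29.

2015-06-29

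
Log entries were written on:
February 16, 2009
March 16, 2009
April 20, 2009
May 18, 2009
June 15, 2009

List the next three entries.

These are Mondays at 28- or 35-day spacing (28, 35, 28, 28).
The pattern: 3rd Monday of the month.
July 2009 — 3rd Monday is July 20, 2009.
August 2009 — 3rd Monday is August 17, 2009.
3rd Monday of September 2009: September 21, 2009.

July 20, 2009; August 17, 2009; September 21, 2009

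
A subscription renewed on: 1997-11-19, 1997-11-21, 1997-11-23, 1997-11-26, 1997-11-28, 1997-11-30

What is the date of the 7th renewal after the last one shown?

1997-12-17

Every event lands on a Wednesday or Friday or Sunday (gaps cycle 2, 2, 3, 2, 2).
So the schedule is: every Wednesday, Friday and Sunday.
Next Wednesday: 1997-12-03.
The following Friday is 1997-12-05.
Next Sunday: 1997-12-07.
Next Wednesday: 1997-12-10.
Next Friday: 1997-12-12.
Next Sunday: 1997-12-14.
Next Wednesday: 1997-12-17.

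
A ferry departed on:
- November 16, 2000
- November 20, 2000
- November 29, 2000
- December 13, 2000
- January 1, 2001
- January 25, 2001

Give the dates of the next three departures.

February 23, 2001; March 29, 2001; May 7, 2001

Gaps: 4, 9, 14, 19, 24 days — each gap is 5 larger than the previous one.
Next gap: 29 days. January 25, 2001 + 29 days = February 23, 2001.
Next gap: 34 days. February 23, 2001 + 34 days = March 29, 2001.
Next gap: 39 days. March 29, 2001 + 39 days = May 7, 2001.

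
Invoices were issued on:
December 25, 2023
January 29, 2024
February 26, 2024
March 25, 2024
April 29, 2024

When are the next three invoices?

May 27, 2024; June 24, 2024; July 29, 2024

These are Mondays with 35, 28, 28, 35-day gaps.
Each is the final Monday of its month — January 29, 2024 is past the 28th, so '4th Monday' doesn't fit.
Last Monday of May 2024: May 27, 2024.
Last Monday of June 2024: June 24, 2024.
July 2024 ends with Monday July 29, 2024.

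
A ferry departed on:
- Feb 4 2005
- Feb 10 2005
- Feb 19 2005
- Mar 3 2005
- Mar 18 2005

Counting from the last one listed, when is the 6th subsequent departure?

Aug 18 2005

Intervals are 6, 9, 12, 15 days — an arithmetic progression with common difference 3.
Next gap: 18 days. Mar 18 2005 + 18 days = Apr 5 2005.
Next gap: 21 days. Apr 5 2005 + 21 days = Apr 26 2005.
Next gap: 24 days. Apr 26 2005 + 24 days = May 20 2005.
Next gap: 27 days. May 20 2005 + 27 days = Jun 16 2005.
Next gap: 30 days. Jun 16 2005 + 30 days = Jul 16 2005.
Next gap: 33 days. Jul 16 2005 + 33 days = Aug 18 2005.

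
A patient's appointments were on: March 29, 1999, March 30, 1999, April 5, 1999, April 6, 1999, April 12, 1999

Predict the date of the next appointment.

The gap pattern 1, 6, 1, 6 repeats every 2 events.
These are the Mondays and Tuesdays of each week.
Next Tuesday: April 13, 1999.

April 13, 1999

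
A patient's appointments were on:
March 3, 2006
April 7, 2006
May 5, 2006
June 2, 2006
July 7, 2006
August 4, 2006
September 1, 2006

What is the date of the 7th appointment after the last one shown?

Gaps: 35, 28, 28, 35, 28, 28 days — a mix of 28 and 35. Every date is a Friday.
Each is the 1st Friday of its month.
1st Friday of October 2006: October 6, 2006.
1st Friday of November 2006: November 3, 2006.
1st Friday of December 2006: December 1, 2006.
1st Friday of January 2007: January 5, 2007.
1st Friday of February 2007: February 2, 2007.
March 2007 — 1st Friday is March 2, 2007.
1st Friday of April 2007: April 6, 2007.

April 6, 2007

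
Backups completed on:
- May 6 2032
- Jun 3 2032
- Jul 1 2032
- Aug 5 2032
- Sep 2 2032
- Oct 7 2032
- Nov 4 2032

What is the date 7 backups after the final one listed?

Jun 2 2033

Gaps: 28, 28, 35, 28, 35, 28 days — a mix of 28 and 35. Every date is a Thursday.
Each is the 1st Thursday of its month.
December 2032 — 1st Thursday is Dec 2 2032.
January 2033 — 1st Thursday is Jan 6 2033.
1st Thursday of February 2033: Feb 3 2033.
March 2033 — 1st Thursday is Mar 3 2033.
April 2033 — 1st Thursday is Apr 7 2033.
May 2033 — 1st Thursday is May 5 2033.
1st Thursday of June 2033: Jun 2 2033.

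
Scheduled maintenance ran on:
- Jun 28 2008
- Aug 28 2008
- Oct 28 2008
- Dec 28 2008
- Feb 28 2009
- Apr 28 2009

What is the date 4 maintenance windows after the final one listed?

Dec 28 2009

Gaps: 61, 61, 61, 62, 59 days — not constant. Every event is on the 28th of the month.
Pattern: the 28th of every 2 months.
Next: June 2009 → Jun 28 2009.
Next: August 2009 → Aug 28 2009.
Next: October 2009 → Oct 28 2009.
December 2009: Dec 28 2009.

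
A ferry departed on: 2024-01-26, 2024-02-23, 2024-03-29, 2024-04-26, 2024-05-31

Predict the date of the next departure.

These are Fridays with 28, 35, 28, 35-day gaps.
Each is the final Friday of its month — 2024-03-29 is past the 28th, so '4th Friday' doesn't fit.
June 2024 ends with Friday 2024-06-28.

2024-06-28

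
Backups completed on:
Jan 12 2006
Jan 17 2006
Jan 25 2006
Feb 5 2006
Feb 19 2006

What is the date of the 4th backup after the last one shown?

May 16 2006

The spacing grows by 3 each time: 5, 8, 11, 14 days.
Next gap: 17 days. Feb 19 2006 + 17 days = Mar 8 2006.
Next gap: 20 days. Mar 8 2006 + 20 days = Mar 28 2006.
Next gap: 23 days. Mar 28 2006 + 23 days = Apr 20 2006.
Next gap: 26 days. Apr 20 2006 + 26 days = May 16 2006.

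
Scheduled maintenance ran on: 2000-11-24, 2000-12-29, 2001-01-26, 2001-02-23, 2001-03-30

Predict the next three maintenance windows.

2001-04-27, 2001-05-25, 2001-06-29

All Fridays; the gaps (35, 28, 28, 35) vary with month length.
This is the last Friday of each month.
April 2001 ends with Friday 2001-04-27.
Last Friday of May 2001: 2001-05-25.
Last Friday of June 2001: 2001-06-29.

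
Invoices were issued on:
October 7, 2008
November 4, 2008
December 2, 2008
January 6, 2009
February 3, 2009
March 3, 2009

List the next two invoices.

April 7, 2009; May 5, 2009

These are Tuesdays at 28- or 35-day spacing (28, 28, 35, 28, 28).
The pattern: 1st Tuesday of the month.
1st Tuesday of April 2009: April 7, 2009.
May 2009 — 1st Tuesday is May 5, 2009.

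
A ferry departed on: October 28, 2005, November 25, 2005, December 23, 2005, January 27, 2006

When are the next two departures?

February 24, 2006; March 24, 2006

All dates are Fridays, 28, 28, 35 days apart.
Specifically, the 4th Friday of each month.
February 2006 — 4th Friday is February 24, 2006.
4th Friday of March 2006: March 24, 2006.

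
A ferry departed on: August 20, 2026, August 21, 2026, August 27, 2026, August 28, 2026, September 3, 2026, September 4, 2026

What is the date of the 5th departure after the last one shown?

September 24, 2026

The gap pattern 1, 6, 1, 6, 1 repeats every 2 events.
These are the Thursdays and Fridays of each week.
The following Thursday is September 10, 2026.
Next Friday: September 11, 2026.
Next Thursday: September 17, 2026.
The following Friday is September 18, 2026.
Next Thursday: September 24, 2026.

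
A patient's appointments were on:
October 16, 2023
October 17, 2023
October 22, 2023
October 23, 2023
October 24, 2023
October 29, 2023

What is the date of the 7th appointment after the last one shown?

The gap pattern 1, 5, 1, 1, 5 repeats every 3 events.
These are the Mondays, Tuesdays and Sundays of each week.
The following Monday is October 30, 2023.
Next Tuesday: October 31, 2023.
The following Sunday is November 5, 2023.
Next Monday: November 6, 2023.
Next Tuesday: November 7, 2023.
The following Sunday is November 12, 2023.
The following Monday is November 13, 2023.

November 13, 2023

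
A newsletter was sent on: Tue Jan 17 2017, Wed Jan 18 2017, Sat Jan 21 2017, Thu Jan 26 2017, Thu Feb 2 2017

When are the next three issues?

Sat Feb 11 2017, Wed Feb 22 2017, Tue Mar 7 2017

Intervals are 1, 3, 5, 7 days — an arithmetic progression with common difference 2.
Next gap: 9 days. Thu Feb 2 2017 + 9 days = Sat Feb 11 2017.
Next gap: 11 days. Sat Feb 11 2017 + 11 days = Wed Feb 22 2017.
Next gap: 13 days. Wed Feb 22 2017 + 13 days = Tue Mar 7 2017.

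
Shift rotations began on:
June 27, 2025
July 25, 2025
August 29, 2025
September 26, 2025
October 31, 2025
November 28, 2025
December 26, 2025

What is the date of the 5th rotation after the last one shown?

May 29, 2026

Every date is a Friday; gaps 28, 35, 28, 35, 28, 28 days.
Each is the last Friday of its month (at least one falls on the 29th or later, ruling out '4th Friday').
Last Friday of January 2026: January 30, 2026.
Last Friday of February 2026: February 27, 2026.
March 2026 ends with Friday March 27, 2026.
Last Friday of April 2026: April 24, 2026.
Last Friday of May 2026: May 29, 2026.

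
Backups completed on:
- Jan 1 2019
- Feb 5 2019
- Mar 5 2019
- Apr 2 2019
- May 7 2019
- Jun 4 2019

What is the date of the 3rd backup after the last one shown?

Gaps: 35, 28, 28, 35, 28 days — a mix of 28 and 35. Every date is a Tuesday.
Each is the 1st Tuesday of its month.
July 2019 — 1st Tuesday is Jul 2 2019.
1st Tuesday of August 2019: Aug 6 2019.
September 2019 — 1st Tuesday is Sep 3 2019.

Sep 3 2019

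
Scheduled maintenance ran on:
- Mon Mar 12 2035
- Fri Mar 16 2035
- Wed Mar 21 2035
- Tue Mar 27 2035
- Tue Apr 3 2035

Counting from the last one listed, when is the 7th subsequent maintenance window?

Gaps: 4, 5, 6, 7 days — each gap is 1 larger than the previous one.
Next gap: 8 days. Tue Apr 3 2035 + 8 days = Wed Apr 11 2035.
Next gap: 9 days. Wed Apr 11 2035 + 9 days = Fri Apr 20 2035.
Next gap: 10 days. Fri Apr 20 2035 + 10 days = Mon Apr 30 2035.
Next gap: 11 days. Mon Apr 30 2035 + 11 days = Fri May 11 2035.
Next gap: 12 days. Fri May 11 2035 + 12 days = Wed May 23 2035.
Next gap: 13 days. Wed May 23 2035 + 13 days = Tue Jun 5 2035.
Next gap: 14 days. Tue Jun 5 2035 + 14 days = Tue Jun 19 2035.

Tue Jun 19 2035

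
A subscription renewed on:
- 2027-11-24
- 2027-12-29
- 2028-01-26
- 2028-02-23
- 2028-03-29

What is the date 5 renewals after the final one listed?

2028-08-30

All Wednesdays; the gaps (35, 28, 28, 35) vary with month length.
This is the last Wednesday of each month.
Last Wednesday of April 2028: 2028-04-26.
Last Wednesday of May 2028: 2028-05-31.
Last Wednesday of June 2028: 2028-06-28.
Last Wednesday of July 2028: 2028-07-26.
August 2028 ends with Wednesday 2028-08-30.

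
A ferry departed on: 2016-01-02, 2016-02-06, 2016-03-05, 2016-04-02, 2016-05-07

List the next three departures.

2016-06-04, 2016-07-02, 2016-08-06

These are Saturdays at 28- or 35-day spacing (35, 28, 28, 35).
The pattern: 1st Saturday of the month.
June 2016 — 1st Saturday is 2016-06-04.
1st Saturday of July 2016: 2016-07-02.
August 2016 — 1st Saturday is 2016-08-06.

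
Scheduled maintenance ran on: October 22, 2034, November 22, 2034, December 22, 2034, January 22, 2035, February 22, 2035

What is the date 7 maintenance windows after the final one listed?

Each date is the 22nd; the gaps (31, 30, 31, 31) track the month lengths.
The rule is the 22nd of each month.
March 2035: March 22, 2035.
April 2035: April 22, 2035.
May 2035: May 22, 2035.
June 2035: June 22, 2035.
Next: July 2035 → July 22, 2035.
Next: August 2035 → August 22, 2035.
Next: September 2035 → September 22, 2035.

September 22, 2035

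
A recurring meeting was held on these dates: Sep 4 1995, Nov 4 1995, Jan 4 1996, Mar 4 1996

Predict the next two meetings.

The day-of-month is always 4 (61, 61, 60 days between events).
So this recurs on the 4th of every 2 months.
May 1996: May 4 1996.
July 1996: Jul 4 1996.

May 4 1996, Jul 4 1996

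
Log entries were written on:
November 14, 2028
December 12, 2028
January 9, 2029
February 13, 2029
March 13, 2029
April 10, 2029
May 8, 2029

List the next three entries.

All dates are Tuesdays, 28, 28, 35, 28, 28, 28 days apart.
Specifically, the 2nd Tuesday of each month.
2nd Tuesday of June 2029: June 12, 2029.
July 2029 — 2nd Tuesday is July 10, 2029.
August 2029 — 2nd Tuesday is August 14, 2029.

June 12, 2029; July 10, 2029; August 14, 2029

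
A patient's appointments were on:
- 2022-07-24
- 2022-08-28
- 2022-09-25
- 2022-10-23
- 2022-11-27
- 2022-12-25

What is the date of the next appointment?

Gaps: 35, 28, 28, 35, 28 days — a mix of 28 and 35. Every date is a Sunday.
Each is the 4th Sunday of its month.
4th Sunday of January 2023: 2023-01-22.

2023-01-22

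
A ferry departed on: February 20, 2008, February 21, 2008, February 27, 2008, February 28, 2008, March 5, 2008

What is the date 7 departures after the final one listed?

Gaps: 1, 6, 1, 6 days — not constant, but cyclic with period 2.
The events fall on every Wednesday and Thursday.
The following Thursday is March 6, 2008.
Next Wednesday: March 12, 2008.
The following Thursday is March 13, 2008.
Next Wednesday: March 19, 2008.
Next Thursday: March 20, 2008.
Next Wednesday: March 26, 2008.
Next Thursday: March 27, 2008.

March 27, 2008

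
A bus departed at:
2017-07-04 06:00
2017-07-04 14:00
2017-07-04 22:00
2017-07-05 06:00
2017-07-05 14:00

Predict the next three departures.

2017-07-05 22:00, 2017-07-06 06:00, 2017-07-06 14:00

Gaps: 8, 8, 8, 8 hours — each event is 8 hours after the previous one.
2017-07-05 14:00 + 8 h = 2017-07-05 22:00.
2017-07-05 22:00 + 8 h = 2017-07-06 06:00.
2017-07-06 06:00 + 8 h = 2017-07-06 14:00.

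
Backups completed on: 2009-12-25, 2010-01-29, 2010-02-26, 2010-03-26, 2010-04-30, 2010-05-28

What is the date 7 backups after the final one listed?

2010-12-31

All Fridays; the gaps (35, 28, 28, 35, 28) vary with month length.
This is the last Friday of each month.
June 2010 ends with Friday 2010-06-25.
July 2010 ends with Friday 2010-07-30.
Last Friday of August 2010: 2010-08-27.
Last Friday of September 2010: 2010-09-24.
Last Friday of October 2010: 2010-10-29.
Last Friday of November 2010: 2010-11-26.
Last Friday of December 2010: 2010-12-31.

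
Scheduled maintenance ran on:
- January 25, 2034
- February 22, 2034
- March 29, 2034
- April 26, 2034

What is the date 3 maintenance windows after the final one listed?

These are Wednesdays with 28, 35, 28-day gaps.
Each is the final Wednesday of its month — March 29, 2034 is past the 28th, so '4th Wednesday' doesn't fit.
May 2034 ends with Wednesday May 31, 2034.
Last Wednesday of June 2034: June 28, 2034.
Last Wednesday of July 2034: July 26, 2034.

July 26, 2034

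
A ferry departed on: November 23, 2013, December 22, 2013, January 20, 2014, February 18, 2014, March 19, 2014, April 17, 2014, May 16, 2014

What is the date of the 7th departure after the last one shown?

Every event comes 29 days after the last (29, 29, 29, 29, 29, 29).
May 16, 2014 + 29 days = June 14, 2014.
June 14, 2014 + 29 days = July 13, 2014.
July 13, 2014 + 29 days = August 11, 2014.
August 11, 2014 + 29 days = September 9, 2014.
September 9, 2014 + 29 days = October 8, 2014.
October 8, 2014 + 29 days = November 6, 2014.
November 6, 2014 + 29 days = December 5, 2014.

December 5, 2014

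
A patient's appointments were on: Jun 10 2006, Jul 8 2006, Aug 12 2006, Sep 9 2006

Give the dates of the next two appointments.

All dates are Saturdays, 28, 35, 28 days apart.
Specifically, the 2nd Saturday of each month.
2nd Saturday of October 2006: Oct 14 2006.
November 2006 — 2nd Saturday is Nov 11 2006.

Oct 14 2006, Nov 11 2006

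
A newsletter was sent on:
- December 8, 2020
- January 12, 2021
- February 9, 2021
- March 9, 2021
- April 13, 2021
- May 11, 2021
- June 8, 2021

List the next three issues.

All dates are Tuesdays, 35, 28, 28, 35, 28, 28 days apart.
Specifically, the 2nd Tuesday of each month.
July 2021 — 2nd Tuesday is July 13, 2021.
August 2021 — 2nd Tuesday is August 10, 2021.
September 2021 — 2nd Tuesday is September 14, 2021.

July 13, 2021; August 10, 2021; September 14, 2021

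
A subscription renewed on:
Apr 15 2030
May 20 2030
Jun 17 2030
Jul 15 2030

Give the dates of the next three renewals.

All dates are Mondays, 35, 28, 28 days apart.
Specifically, the 3rd Monday of each month.
3rd Monday of August 2030: Aug 19 2030.
September 2030 — 3rd Monday is Sep 16 2030.
October 2030 — 3rd Monday is Oct 21 2030.

Aug 19 2030, Sep 16 2030, Oct 21 2030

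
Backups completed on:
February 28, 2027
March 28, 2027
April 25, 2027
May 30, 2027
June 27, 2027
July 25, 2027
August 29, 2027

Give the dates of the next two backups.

September 26, 2027; October 31, 2027

Every date is a Sunday; gaps 28, 28, 35, 28, 28, 35 days.
Each is the last Sunday of its month (at least one falls on the 29th or later, ruling out '4th Sunday').
Last Sunday of September 2027: September 26, 2027.
Last Sunday of October 2027: October 31, 2027.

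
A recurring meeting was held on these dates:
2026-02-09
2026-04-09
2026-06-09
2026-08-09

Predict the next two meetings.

2026-10-09, 2026-12-09

Gaps: 59, 61, 61 days — not constant. Every event is on the 9th of the month.
Pattern: the 9th of every 2 months.
Next: October 2026 → 2026-10-09.
Next: December 2026 → 2026-12-09.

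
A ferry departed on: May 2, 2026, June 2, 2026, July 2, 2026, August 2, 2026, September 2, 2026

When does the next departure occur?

Gaps: 31, 30, 31, 31 days — not constant. Every event is on the 2nd of the month.
Pattern: the 2nd of each month.
October 2026: October 2, 2026.

October 2, 2026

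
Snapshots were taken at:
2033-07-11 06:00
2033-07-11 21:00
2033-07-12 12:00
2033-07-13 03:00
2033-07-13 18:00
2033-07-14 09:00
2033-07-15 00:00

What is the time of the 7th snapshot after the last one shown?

2033-07-19 09:00

Gaps: 15, 15, 15, 15, 15, 15 hours — each event is 15 hours after the previous one.
2033-07-15 00:00 + 15 h = 2033-07-15 15:00.
2033-07-15 15:00 + 15 h = 2033-07-16 06:00.
2033-07-16 06:00 + 15 h = 2033-07-16 21:00.
2033-07-16 21:00 + 15 h = 2033-07-17 12:00.
2033-07-17 12:00 + 15 h = 2033-07-18 03:00.
2033-07-18 03:00 + 15 h = 2033-07-18 18:00.
2033-07-18 18:00 + 15 h = 2033-07-19 09:00.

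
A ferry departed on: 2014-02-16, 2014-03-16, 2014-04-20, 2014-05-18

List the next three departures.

Gaps: 28, 35, 28 days — a mix of 28 and 35. Every date is a Sunday.
Each is the 3rd Sunday of its month.
June 2014 — 3rd Sunday is 2014-06-15.
3rd Sunday of July 2014: 2014-07-20.
August 2014 — 3rd Sunday is 2014-08-17.

2014-06-15, 2014-07-20, 2014-08-17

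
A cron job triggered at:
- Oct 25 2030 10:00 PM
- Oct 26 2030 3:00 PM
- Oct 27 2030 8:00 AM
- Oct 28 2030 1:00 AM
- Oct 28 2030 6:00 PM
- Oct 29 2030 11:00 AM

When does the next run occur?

Spacing: 17, 17, 17, 17, 17 h — constant 17 h.
Oct 29 2030 11:00 AM + 17 h = Oct 30 2030 4:00 AM.

Oct 30 2030 4:00 AM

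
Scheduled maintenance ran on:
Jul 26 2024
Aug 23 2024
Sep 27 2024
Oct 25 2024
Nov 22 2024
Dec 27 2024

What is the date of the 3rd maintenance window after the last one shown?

Gaps: 28, 35, 28, 28, 35 days — a mix of 28 and 35. Every date is a Friday.
Each is the 4th Friday of its month.
4th Friday of January 2025: Jan 24 2025.
February 2025 — 4th Friday is Feb 28 2025.
March 2025 — 4th Friday is Mar 28 2025.

Mar 28 2025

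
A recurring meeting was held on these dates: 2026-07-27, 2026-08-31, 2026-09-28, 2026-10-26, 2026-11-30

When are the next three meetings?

Every date is a Monday; gaps 35, 28, 28, 35 days.
Each is the last Monday of its month (at least one falls on the 29th or later, ruling out '4th Monday').
December 2026 ends with Monday 2026-12-28.
January 2027 ends with Monday 2027-01-25.
February 2027 ends with Monday 2027-02-22.

2026-12-28, 2027-01-25, 2027-02-22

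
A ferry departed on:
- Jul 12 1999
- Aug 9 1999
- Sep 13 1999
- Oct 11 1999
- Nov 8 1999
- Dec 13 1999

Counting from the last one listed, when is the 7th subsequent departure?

Jul 10 2000

All dates are Mondays, 28, 35, 28, 28, 35 days apart.
Specifically, the 2nd Monday of each month.
2nd Monday of January 2000: Jan 10 2000.
2nd Monday of February 2000: Feb 14 2000.
March 2000 — 2nd Monday is Mar 13 2000.
2nd Monday of April 2000: Apr 10 2000.
May 2000 — 2nd Monday is May 8 2000.
June 2000 — 2nd Monday is Jun 12 2000.
2nd Monday of July 2000: Jul 10 2000.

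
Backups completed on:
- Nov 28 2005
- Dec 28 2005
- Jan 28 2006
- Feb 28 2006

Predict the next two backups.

Mar 28 2006, Apr 28 2006

Each date is the 28th; the gaps (30, 31, 31) track the month lengths.
The rule is the 28th of each month.
March 2006: Mar 28 2006.
Next: April 2006 → Apr 28 2006.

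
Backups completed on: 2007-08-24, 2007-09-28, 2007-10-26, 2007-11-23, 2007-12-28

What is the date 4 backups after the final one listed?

These are Fridays at 28- or 35-day spacing (35, 28, 28, 35).
The pattern: 4th Friday of the month.
January 2008 — 4th Friday is 2008-01-25.
February 2008 — 4th Friday is 2008-02-22.
4th Friday of March 2008: 2008-03-28.
4th Friday of April 2008: 2008-04-25.

2008-04-25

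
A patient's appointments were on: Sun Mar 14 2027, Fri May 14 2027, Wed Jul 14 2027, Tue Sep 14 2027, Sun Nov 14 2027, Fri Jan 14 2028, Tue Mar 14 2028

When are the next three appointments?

Sun May 14 2028, Fri Jul 14 2028, Thu Sep 14 2028

The day-of-month is always 14 (61, 61, 62, 61, 61, 60 days between events).
So this recurs on the 14th of every 2 months.
May 2028: Sun May 14 2028.
July 2028: Fri Jul 14 2028.
September 2028: Thu Sep 14 2028.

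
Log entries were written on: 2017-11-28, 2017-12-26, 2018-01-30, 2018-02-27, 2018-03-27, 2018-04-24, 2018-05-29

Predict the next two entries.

All Tuesdays; the gaps (28, 35, 28, 28, 28, 35) vary with month length.
This is the last Tuesday of each month.
Last Tuesday of June 2018: 2018-06-26.
Last Tuesday of July 2018: 2018-07-31.

2018-06-26, 2018-07-31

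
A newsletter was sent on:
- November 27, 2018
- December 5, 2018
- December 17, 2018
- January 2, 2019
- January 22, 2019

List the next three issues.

Intervals are 8, 12, 16, 20 days — an arithmetic progression with common difference 4.
Next gap: 24 days. January 22, 2019 + 24 days = February 15, 2019.
Next gap: 28 days. February 15, 2019 + 28 days = March 15, 2019.
Next gap: 32 days. March 15, 2019 + 32 days = April 16, 2019.

February 15, 2019; March 15, 2019; April 16, 2019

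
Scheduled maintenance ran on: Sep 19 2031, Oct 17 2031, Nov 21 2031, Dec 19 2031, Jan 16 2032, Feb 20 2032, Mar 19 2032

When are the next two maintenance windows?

Apr 16 2032, May 21 2032

All dates are Fridays, 28, 35, 28, 28, 35, 28 days apart.
Specifically, the 3rd Friday of each month.
3rd Friday of April 2032: Apr 16 2032.
3rd Friday of May 2032: May 21 2032.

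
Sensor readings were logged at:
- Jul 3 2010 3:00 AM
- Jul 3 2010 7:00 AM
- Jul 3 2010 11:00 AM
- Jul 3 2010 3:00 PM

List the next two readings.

Gaps: 4, 4, 4 hours — each event is 4 hours after the previous one.
Jul 3 2010 3:00 PM + 4 h = Jul 3 2010 7:00 PM.
Jul 3 2010 7:00 PM + 4 h = Jul 3 2010 11:00 PM.

Jul 3 2010 7:00 PM, Jul 3 2010 11:00 PM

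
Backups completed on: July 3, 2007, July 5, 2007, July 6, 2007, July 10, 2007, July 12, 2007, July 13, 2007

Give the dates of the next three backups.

Every event lands on a Tuesday or Thursday or Friday (gaps cycle 2, 1, 4, 2, 1).
So the schedule is: every Tuesday, Thursday and Friday.
Next Tuesday: July 17, 2007.
The following Thursday is July 19, 2007.
The following Friday is July 20, 2007.

July 17, 2007; July 19, 2007; July 20, 2007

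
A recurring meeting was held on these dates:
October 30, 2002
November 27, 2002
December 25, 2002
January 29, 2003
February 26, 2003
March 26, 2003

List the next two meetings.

These are Wednesdays with 28, 28, 35, 28, 28-day gaps.
Each is the final Wednesday of its month — October 30, 2002 is past the 28th, so '4th Wednesday' doesn't fit.
April 2003 ends with Wednesday April 30, 2003.
Last Wednesday of May 2003: May 28, 2003.

April 30, 2003; May 28, 2003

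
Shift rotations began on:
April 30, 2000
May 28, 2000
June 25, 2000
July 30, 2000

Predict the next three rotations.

August 27, 2000; September 24, 2000; October 29, 2000

These are Sundays with 28, 28, 35-day gaps.
Each is the final Sunday of its month — April 30, 2000 is past the 28th, so '4th Sunday' doesn't fit.
Last Sunday of August 2000: August 27, 2000.
September 2000 ends with Sunday September 24, 2000.
Last Sunday of October 2000: October 29, 2000.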